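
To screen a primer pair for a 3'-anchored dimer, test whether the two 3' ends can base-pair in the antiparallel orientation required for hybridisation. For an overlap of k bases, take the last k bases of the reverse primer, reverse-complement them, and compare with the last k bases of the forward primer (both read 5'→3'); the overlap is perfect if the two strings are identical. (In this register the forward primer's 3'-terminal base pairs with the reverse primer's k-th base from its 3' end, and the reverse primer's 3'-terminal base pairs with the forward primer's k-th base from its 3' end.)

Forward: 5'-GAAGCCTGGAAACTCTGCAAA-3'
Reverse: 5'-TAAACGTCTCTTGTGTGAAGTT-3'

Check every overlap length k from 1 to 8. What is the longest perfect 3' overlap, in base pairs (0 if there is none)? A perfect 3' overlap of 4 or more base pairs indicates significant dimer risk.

Last 8 bases (5'→3') — forward …TCTGCAAA, reverse …GTGAAGTT.
Reverse complement of the reverse primer's last 8 bases: AACTTCAC; its first k bases are the reverse complement of the reverse primer's last k bases, so a perfect k-base overlap needs the forward primer's last k bases to equal them.
Comparing (forward last k vs required): k=1: A vs A ✓; k=2: AA vs AA ✓; k=3: AAA vs AAC ✗; k=4: CAAA vs AACT ✗; k=5: GCAAA vs AACTT ✗; k=6: TGCAAA vs AACTTC ✗; k=7: CTGCAAA vs AACTTCA ✗; k=8: TCTGCAAA vs AACTTCAC ✗.
Perfect overlaps at k = 1, 2; the largest is 2.

Longest perfect overlap: 2 complementary base pairs; below the dimer-risk threshold (threshold 4).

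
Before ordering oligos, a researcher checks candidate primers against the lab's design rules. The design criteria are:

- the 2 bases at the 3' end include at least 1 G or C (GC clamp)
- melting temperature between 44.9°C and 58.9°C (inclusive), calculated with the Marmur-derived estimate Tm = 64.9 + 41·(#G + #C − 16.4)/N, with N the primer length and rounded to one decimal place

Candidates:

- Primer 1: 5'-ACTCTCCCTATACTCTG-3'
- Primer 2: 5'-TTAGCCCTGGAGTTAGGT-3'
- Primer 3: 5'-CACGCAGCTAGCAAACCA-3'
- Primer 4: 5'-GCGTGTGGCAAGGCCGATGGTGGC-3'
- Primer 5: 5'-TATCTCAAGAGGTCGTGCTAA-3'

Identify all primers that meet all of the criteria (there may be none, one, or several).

Primer 1 (17 nt, A=3 T=6 G=1 C=7): 3' end TG has 1 G/C ✓; Tm = 64.9 + 41·(8 − 16.4)/17 = 44.6°C, outside 44.9–58.9°C ✗ — fails.
Primer 2 (18 nt, A=3 T=6 G=6 C=3): 3' end GT has 1 G/C ✓; Tm = 64.9 + 41·(9 − 16.4)/18 = 48.0°C ✓ — passes.
Primer 3 (18 nt, A=7 T=1 G=3 C=7): 3' end CA has 1 G/C ✓; Tm = 64.9 + 41·(10 − 16.4)/18 = 50.3°C ✓ — passes.
Primer 4 (24 nt, A=3 T=4 G=12 C=5): 3' end GC has 2 G/C ✓; Tm = 64.9 + 41·(17 − 16.4)/24 = 65.9°C, outside 44.9–58.9°C ✗ — fails.
Primer 5 (21 nt, A=6 T=6 G=5 C=4): 3' end AA has 0 G/C, need ≥1 ✗; Tm = 64.9 + 41·(9 − 16.4)/21 = 50.5°C ✓ — fails.

Primer 2 and Primer 3.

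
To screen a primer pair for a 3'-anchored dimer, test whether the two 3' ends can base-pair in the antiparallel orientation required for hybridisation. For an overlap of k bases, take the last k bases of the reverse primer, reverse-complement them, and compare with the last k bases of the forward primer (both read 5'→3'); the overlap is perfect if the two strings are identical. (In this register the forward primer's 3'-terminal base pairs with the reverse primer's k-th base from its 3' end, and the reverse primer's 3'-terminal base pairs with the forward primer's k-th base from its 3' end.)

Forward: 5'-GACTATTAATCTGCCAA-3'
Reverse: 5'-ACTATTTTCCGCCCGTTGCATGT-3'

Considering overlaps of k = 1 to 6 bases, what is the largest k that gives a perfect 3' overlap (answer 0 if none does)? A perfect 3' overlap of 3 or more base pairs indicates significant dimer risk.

Longest perfect overlap: 1 complementary base pair; below the dimer-risk threshold (threshold 3).

Last 6 bases (5'→3') — forward …TGCCAA, reverse …GCATGT.
Reverse complement of the reverse primer's last 6 bases: ACATGC; its first k bases are the reverse complement of the reverse primer's last k bases, so a perfect k-base overlap needs the forward primer's last k bases to equal them.
Comparing (forward last k vs required): k=1: A vs A ✓; k=2: AA vs AC ✗; k=3: CAA vs ACA ✗; k=4: CCAA vs ACAT ✗; k=5: GCCAA vs ACATG ✗; k=6: TGCCAA vs ACATGC ✗.
Only k = 1 is perfect, so the longest perfect 3' overlap is 1.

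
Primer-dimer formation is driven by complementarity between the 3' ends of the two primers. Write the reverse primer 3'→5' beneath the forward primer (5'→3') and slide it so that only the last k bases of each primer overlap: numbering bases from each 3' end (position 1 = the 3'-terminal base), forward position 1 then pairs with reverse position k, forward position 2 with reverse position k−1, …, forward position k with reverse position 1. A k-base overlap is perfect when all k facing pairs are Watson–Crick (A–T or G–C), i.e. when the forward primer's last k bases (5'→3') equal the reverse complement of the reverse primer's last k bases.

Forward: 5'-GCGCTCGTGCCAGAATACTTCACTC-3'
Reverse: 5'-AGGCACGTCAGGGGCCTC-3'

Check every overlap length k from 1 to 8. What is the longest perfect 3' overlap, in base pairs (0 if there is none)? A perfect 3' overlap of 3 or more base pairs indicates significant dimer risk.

Last 8 bases (5'→3') — forward …CTTCACTC, reverse …GGGGCCTC.
Reverse complement of the reverse primer's last 8 bases: GAGGCCCC; its first k bases are the reverse complement of the reverse primer's last k bases, so a perfect k-base overlap needs the forward primer's last k bases to equal them.
Comparing (forward last k vs required): k=1: C vs G ✗; k=2: TC vs GA ✗; k=3: CTC vs GAG ✗; k=4: ACTC vs GAGG ✗; k=5: CACTC vs GAGGC ✗; k=6: TCACTC vs GAGGCC ✗; k=7: TTCACTC vs GAGGCCC ✗; k=8: CTTCACTC vs GAGGCCCC ✗.
No overlap length from 1 to 8 is perfect, so the longest perfect 3' overlap is 0.

Longest perfect overlap: 0 complementary base pairs; below the dimer-risk threshold (threshold 3).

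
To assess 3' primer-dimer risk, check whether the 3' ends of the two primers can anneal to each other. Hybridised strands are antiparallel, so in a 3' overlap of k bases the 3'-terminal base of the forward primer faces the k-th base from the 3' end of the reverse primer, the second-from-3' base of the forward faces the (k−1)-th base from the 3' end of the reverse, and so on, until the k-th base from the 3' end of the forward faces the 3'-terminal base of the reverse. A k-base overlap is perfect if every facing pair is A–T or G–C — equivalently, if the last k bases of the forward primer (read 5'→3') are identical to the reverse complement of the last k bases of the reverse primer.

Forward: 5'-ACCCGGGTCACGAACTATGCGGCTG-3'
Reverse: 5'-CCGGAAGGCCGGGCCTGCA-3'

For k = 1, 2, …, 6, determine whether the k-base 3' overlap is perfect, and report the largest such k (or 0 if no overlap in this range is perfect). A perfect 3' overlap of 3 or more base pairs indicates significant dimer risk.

Last 6 bases (5'→3') — forward …CGGCTG, reverse …CCTGCA.
Reverse complement of the reverse primer's last 6 bases: TGCAGG; its first k bases are the reverse complement of the reverse primer's last k bases, so a perfect k-base overlap needs the forward primer's last k bases to equal them.
Comparing (forward last k vs required): k=1: G vs T ✗; k=2: TG vs TG ✓; k=3: CTG vs TGC ✗; k=4: GCTG vs TGCA ✗; k=5: GGCTG vs TGCAG ✗; k=6: CGGCTG vs TGCAGG ✗.
Only k = 2 is perfect, so the longest perfect 3' overlap is 2.

Longest perfect overlap: 2 complementary base pairs; below the dimer-risk threshold (threshold 3).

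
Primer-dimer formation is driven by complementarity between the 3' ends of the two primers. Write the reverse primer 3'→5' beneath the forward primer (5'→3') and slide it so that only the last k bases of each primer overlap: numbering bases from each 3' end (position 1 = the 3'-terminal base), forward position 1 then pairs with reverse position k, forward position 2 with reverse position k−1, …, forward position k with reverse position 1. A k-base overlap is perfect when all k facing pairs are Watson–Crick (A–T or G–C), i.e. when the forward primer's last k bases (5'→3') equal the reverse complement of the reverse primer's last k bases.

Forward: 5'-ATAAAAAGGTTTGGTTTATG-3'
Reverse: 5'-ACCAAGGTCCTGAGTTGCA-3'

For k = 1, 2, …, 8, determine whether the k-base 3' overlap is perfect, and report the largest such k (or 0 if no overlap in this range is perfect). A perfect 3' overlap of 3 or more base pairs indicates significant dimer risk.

Longest perfect overlap: 2 complementary base pairs; below the dimer-risk threshold (threshold 3).

Last 8 bases (5'→3') — forward …GGTTTATG, reverse …GAGTTGCA.
Reverse complement of the reverse primer's last 8 bases: TGCAACTC; its first k bases are the reverse complement of the reverse primer's last k bases, so a perfect k-base overlap needs the forward primer's last k bases to equal them.
Comparing (forward last k vs required): k=1: G vs T ✗; k=2: TG vs TG ✓; k=3: ATG vs TGC ✗; k=4: TATG vs TGCA ✗; k=5: TTATG vs TGCAA ✗; k=6: TTTATG vs TGCAAC ✗; k=7: GTTTATG vs TGCAACT ✗; k=8: GGTTTATG vs TGCAACTC ✗.
Only k = 2 is perfect, so the longest perfect 3' overlap is 2.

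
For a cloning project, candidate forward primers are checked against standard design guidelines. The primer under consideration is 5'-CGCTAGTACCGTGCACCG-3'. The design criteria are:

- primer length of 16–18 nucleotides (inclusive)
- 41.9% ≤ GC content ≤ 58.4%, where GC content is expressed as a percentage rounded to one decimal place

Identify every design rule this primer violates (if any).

Base counts: A=3, T=3, G=5, C=7 (length 18).
length: length 18 ✓
GC content: GC 12/18 = 66.7%, outside 41.9–58.4% ✗

Fails: GC content.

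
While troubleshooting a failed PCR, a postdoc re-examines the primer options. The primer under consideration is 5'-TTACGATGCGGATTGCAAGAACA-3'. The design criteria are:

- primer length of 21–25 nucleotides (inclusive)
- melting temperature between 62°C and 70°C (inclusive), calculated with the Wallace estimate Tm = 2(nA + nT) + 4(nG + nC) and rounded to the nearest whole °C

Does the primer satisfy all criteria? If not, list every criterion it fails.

Meets all criteria.

Base counts: A=8, T=5, G=6, C=4 (length 23).
length: length 23 ✓
Tm: Tm = 2·13 + 4·10 = 66°C ✓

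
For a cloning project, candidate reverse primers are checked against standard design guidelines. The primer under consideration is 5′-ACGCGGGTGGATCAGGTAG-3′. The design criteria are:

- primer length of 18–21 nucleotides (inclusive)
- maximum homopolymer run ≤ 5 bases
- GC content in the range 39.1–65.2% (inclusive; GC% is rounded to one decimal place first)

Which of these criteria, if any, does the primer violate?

Base counts: A=4, T=3, G=9, C=3 (length 19).
length: length 19 ✓
homopolymer run: longest run = 3 ✓
GC content: GC 12/19 = 63.2% ✓

Meets all criteria.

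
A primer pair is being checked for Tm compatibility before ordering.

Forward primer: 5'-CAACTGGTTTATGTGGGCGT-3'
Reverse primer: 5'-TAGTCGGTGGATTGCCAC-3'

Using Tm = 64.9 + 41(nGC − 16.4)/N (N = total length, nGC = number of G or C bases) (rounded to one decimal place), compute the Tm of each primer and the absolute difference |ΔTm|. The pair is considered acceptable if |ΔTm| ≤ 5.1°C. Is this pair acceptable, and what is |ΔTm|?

Forward: G+C = 10, N = 20 → Tm = 64.9 + 41·(10 − 16.4)/20 = 51.8°C.
Reverse: G+C = 10, N = 18 → Tm = 64.9 + 41·(10 − 16.4)/18 = 50.3°C.
|ΔTm| = |51.8 − 50.3| = 1.5°C, ≤ 5.1°C.

|ΔTm| = 1.5°C; the pair is acceptable.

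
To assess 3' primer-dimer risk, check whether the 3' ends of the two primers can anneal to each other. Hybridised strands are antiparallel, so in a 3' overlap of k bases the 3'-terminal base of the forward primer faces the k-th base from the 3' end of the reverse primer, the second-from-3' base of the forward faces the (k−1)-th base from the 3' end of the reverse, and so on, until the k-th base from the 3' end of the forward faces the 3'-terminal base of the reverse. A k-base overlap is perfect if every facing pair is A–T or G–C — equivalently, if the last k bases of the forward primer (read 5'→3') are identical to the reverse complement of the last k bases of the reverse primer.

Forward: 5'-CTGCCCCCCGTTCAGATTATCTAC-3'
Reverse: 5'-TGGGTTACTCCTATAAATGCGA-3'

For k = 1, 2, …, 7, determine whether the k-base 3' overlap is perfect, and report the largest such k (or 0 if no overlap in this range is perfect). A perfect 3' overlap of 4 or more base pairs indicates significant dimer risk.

Last 7 bases (5'→3') — forward …TATCTAC, reverse …AATGCGA.
Reverse complement of the reverse primer's last 7 bases: TCGCATT; its first k bases are the reverse complement of the reverse primer's last k bases, so a perfect k-base overlap needs the forward primer's last k bases to equal them.
Comparing (forward last k vs required): k=1: C vs T ✗; k=2: AC vs TC ✗; k=3: TAC vs TCG ✗; k=4: CTAC vs TCGC ✗; k=5: TCTAC vs TCGCA ✗; k=6: ATCTAC vs TCGCAT ✗; k=7: TATCTAC vs TCGCATT ✗.
No overlap length from 1 to 7 is perfect, so the longest perfect 3' overlap is 0.

Longest perfect overlap: 0 complementary base pairs; below the dimer-risk threshold (threshold 4).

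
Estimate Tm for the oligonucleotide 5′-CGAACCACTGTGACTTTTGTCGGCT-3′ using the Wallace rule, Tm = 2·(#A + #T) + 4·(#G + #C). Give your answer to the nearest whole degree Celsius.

Base counts: A=4, T=8, G=6, C=7 (length 25).
Tm = 2·(4+8) + 4·(6+7) = 2·12 + 4·13 = 24 + 52 = 76°C.

76°C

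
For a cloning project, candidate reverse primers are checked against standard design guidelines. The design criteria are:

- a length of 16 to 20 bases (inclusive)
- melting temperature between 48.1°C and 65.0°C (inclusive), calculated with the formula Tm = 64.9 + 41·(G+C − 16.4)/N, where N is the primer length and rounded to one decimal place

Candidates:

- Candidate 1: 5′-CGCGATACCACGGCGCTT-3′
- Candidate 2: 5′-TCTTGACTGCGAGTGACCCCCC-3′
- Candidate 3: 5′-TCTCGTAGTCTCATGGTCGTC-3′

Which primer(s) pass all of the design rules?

Candidate 1 only.

Candidate 1 (18 nt, A=3 T=3 G=5 C=7): length 18 ✓; Tm = 64.9 + 41·(12 − 16.4)/18 = 54.9°C ✓ — passes.
Candidate 2 (22 nt, A=3 T=5 G=5 C=9): length 22, outside 16–20 ✗; Tm = 64.9 + 41·(14 − 16.4)/22 = 60.4°C ✓ — fails.
Candidate 3 (21 nt, A=2 T=8 G=5 C=6): length 21, outside 16–20 ✗; Tm = 64.9 + 41·(11 − 16.4)/21 = 54.4°C ✓ — fails.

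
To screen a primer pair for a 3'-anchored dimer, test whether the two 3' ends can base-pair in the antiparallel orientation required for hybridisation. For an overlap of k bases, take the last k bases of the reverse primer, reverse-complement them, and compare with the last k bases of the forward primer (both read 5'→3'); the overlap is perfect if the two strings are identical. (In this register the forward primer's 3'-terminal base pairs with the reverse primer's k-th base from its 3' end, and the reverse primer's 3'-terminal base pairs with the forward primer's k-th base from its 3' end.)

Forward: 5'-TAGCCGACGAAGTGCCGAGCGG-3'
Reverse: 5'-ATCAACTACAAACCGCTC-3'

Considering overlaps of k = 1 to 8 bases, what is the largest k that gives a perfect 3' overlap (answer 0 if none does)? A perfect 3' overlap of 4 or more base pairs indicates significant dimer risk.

Longest perfect overlap: 6 complementary base pairs; significant dimer risk (threshold 4).

Last 8 bases (5'→3') — forward …CCGAGCGG, reverse …AACCGCTC.
Reverse complement of the reverse primer's last 8 bases: GAGCGGTT; its first k bases are the reverse complement of the reverse primer's last k bases, so a perfect k-base overlap needs the forward primer's last k bases to equal them.
Comparing (forward last k vs required): k=1: G vs G ✓; k=2: GG vs GA ✗; k=3: CGG vs GAG ✗; k=4: GCGG vs GAGC ✗; k=5: AGCGG vs GAGCG ✗; k=6: GAGCGG vs GAGCGG ✓; k=7: CGAGCGG vs GAGCGGT ✗; k=8: CCGAGCGG vs GAGCGGTT ✗.
Perfect overlaps at k = 1, 6; the largest is 6.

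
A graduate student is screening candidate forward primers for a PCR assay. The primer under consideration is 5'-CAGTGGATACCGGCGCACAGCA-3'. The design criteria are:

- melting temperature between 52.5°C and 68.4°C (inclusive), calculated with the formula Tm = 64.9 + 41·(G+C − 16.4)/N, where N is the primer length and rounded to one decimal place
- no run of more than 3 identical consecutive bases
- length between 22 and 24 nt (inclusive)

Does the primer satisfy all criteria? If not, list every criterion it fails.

Meets all criteria.

Base counts: A=6, T=2, G=7, C=7 (length 22).
Tm: Tm = 64.9 + 41·(14 − 16.4)/22 = 60.4°C ✓
homopolymer run: longest run = 2 ✓
length: length 22 ✓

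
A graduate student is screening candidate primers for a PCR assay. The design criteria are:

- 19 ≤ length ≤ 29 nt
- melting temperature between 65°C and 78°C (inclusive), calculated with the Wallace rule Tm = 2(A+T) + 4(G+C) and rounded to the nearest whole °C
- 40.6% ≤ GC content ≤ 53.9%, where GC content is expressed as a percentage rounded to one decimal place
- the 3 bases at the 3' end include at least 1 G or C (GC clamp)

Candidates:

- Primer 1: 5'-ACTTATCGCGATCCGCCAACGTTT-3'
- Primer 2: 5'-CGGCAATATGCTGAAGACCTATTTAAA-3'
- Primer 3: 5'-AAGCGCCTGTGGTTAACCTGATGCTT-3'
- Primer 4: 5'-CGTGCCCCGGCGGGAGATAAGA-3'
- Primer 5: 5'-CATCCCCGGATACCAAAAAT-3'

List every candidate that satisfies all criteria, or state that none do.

Primer 1 (24 nt, A=5 T=7 G=4 C=8): length 24 ✓; Tm = 2·12 + 4·12 = 72°C ✓; GC 12/24 = 50.0% ✓; 3' end TTT has 0 G/C, need ≥1 ✗ — fails.
Primer 2 (27 nt, A=10 T=7 G=5 C=5): length 27 ✓; Tm = 2·17 + 4·10 = 74°C ✓; GC 10/27 = 37.0%, outside 40.6–53.9% ✗; 3' end AAA has 0 G/C, need ≥1 ✗ — fails.
Primer 3 (26 nt, A=5 T=8 G=7 C=6): length 26 ✓; Tm = 2·13 + 4·13 = 78°C ✓; GC 13/26 = 50.0% ✓; 3' end CTT has 1 G/C ✓ — passes.
Primer 4 (22 nt, A=5 T=2 G=9 C=6): length 22 ✓; Tm = 2·7 + 4·15 = 74°C ✓; GC 15/22 = 68.2%, outside 40.6–53.9% ✗; 3' end AGA has 1 G/C ✓ — fails.
Primer 5 (20 nt, A=8 T=3 G=2 C=7): length 20 ✓; Tm = 2·11 + 4·9 = 58°C, outside 65–78°C ✗; GC 9/20 = 45.0% ✓; 3' end AAT has 0 G/C, need ≥1 ✗ — fails.

Primer 3 only.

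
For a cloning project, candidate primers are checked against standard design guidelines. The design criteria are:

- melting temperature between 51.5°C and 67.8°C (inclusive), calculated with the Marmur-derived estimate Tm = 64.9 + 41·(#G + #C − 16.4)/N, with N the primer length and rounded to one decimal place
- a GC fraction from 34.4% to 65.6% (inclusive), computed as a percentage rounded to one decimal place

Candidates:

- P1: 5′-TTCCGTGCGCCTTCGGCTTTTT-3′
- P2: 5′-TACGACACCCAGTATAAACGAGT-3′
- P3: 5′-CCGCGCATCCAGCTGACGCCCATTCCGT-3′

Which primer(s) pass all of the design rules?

P1 and P2.

P1 (22 nt, A=0 T=10 G=5 C=7): Tm = 64.9 + 41·(12 − 16.4)/22 = 56.7°C ✓; GC 12/22 = 54.5% ✓ — passes.
P2 (23 nt, A=9 T=4 G=4 C=6): Tm = 64.9 + 41·(10 − 16.4)/23 = 53.5°C ✓; GC 10/23 = 43.5% ✓ — passes.
P3 (28 nt, A=4 T=5 G=6 C=13): Tm = 64.9 + 41·(19 − 16.4)/28 = 68.7°C, outside 51.5–67.8°C ✗; GC 19/28 = 67.9%, outside 34.4–65.6% ✗ — fails.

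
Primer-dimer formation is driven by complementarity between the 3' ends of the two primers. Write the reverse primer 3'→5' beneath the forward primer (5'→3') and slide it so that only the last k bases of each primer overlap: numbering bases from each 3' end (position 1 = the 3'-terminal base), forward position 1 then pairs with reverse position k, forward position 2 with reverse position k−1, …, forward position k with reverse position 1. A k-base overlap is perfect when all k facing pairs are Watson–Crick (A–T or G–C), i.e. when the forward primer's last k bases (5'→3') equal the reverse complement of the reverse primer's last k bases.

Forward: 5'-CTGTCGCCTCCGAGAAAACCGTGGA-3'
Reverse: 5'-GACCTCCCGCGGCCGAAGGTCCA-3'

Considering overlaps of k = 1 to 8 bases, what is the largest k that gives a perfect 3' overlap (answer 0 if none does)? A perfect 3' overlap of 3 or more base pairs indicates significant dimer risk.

Longest perfect overlap: 4 complementary base pairs; significant dimer risk (threshold 3).

Last 8 bases (5'→3') — forward …ACCGTGGA, reverse …AAGGTCCA.
Reverse complement of the reverse primer's last 8 bases: TGGACCTT; its first k bases are the reverse complement of the reverse primer's last k bases, so a perfect k-base overlap needs the forward primer's last k bases to equal them.
Comparing (forward last k vs required): k=1: A vs T ✗; k=2: GA vs TG ✗; k=3: GGA vs TGG ✗; k=4: TGGA vs TGGA ✓; k=5: GTGGA vs TGGAC ✗; k=6: CGTGGA vs TGGACC ✗; k=7: CCGTGGA vs TGGACCT ✗; k=8: ACCGTGGA vs TGGACCTT ✗.
Only k = 4 is perfect, so the longest perfect 3' overlap is 4.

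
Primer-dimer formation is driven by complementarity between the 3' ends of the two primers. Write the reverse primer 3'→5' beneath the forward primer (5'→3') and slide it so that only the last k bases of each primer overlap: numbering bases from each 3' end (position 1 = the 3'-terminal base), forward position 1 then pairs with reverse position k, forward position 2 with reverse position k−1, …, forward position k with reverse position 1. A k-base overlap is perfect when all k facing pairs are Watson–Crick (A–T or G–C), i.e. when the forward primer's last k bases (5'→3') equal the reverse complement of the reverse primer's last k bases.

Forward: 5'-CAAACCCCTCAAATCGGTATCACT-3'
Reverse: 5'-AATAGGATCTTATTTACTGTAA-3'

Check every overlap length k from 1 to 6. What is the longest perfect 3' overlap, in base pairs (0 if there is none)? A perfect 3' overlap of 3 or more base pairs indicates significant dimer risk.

Last 6 bases (5'→3') — forward …ATCACT, reverse …CTGTAA.
Reverse complement of the reverse primer's last 6 bases: TTACAG; its first k bases are the reverse complement of the reverse primer's last k bases, so a perfect k-base overlap needs the forward primer's last k bases to equal them.
Comparing (forward last k vs required): k=1: T vs T ✓; k=2: CT vs TT ✗; k=3: ACT vs TTA ✗; k=4: CACT vs TTAC ✗; k=5: TCACT vs TTACA ✗; k=6: ATCACT vs TTACAG ✗.
Only k = 1 is perfect, so the longest perfect 3' overlap is 1.

Longest perfect overlap: 1 complementary base pair; below the dimer-risk threshold (threshold 3).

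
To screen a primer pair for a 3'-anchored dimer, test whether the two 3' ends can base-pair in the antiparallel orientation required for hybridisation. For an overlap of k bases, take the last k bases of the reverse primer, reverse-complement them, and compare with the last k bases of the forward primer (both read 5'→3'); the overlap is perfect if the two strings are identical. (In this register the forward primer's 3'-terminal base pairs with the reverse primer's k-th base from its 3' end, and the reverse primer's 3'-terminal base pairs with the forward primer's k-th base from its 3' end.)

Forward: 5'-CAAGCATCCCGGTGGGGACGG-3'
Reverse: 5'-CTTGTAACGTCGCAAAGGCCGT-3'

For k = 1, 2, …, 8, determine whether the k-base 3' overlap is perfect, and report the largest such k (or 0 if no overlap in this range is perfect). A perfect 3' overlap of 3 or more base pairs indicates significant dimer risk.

Longest perfect overlap: 4 complementary base pairs; significant dimer risk (threshold 3).

Last 8 bases (5'→3') — forward …GGGGACGG, reverse …AAGGCCGT.
Reverse complement of the reverse primer's last 8 bases: ACGGCCTT; its first k bases are the reverse complement of the reverse primer's last k bases, so a perfect k-base overlap needs the forward primer's last k bases to equal them.
Comparing (forward last k vs required): k=1: G vs A ✗; k=2: GG vs AC ✗; k=3: CGG vs ACG ✗; k=4: ACGG vs ACGG ✓; k=5: GACGG vs ACGGC ✗; k=6: GGACGG vs ACGGCC ✗; k=7: GGGACGG vs ACGGCCT ✗; k=8: GGGGACGG vs ACGGCCTT ✗.
Only k = 4 is perfect, so the longest perfect 3' overlap is 4.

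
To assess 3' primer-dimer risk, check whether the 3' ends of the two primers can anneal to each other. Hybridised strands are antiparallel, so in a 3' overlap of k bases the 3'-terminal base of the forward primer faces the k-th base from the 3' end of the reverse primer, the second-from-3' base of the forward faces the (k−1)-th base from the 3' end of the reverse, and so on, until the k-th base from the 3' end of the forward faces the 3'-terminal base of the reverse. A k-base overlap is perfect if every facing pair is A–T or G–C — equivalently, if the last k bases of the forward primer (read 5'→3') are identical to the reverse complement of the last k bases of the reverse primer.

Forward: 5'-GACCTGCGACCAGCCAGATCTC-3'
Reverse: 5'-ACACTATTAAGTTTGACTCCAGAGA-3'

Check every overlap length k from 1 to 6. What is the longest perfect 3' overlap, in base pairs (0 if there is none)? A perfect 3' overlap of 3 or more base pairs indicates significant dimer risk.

Last 6 bases (5'→3') — forward …GATCTC, reverse …CAGAGA.
Reverse complement of the reverse primer's last 6 bases: TCTCTG; its first k bases are the reverse complement of the reverse primer's last k bases, so a perfect k-base overlap needs the forward primer's last k bases to equal them.
Comparing (forward last k vs required): k=1: C vs T ✗; k=2: TC vs TC ✓; k=3: CTC vs TCT ✗; k=4: TCTC vs TCTC ✓; k=5: ATCTC vs TCTCT ✗; k=6: GATCTC vs TCTCTG ✗.
Perfect overlaps at k = 2, 4; the largest is 4.

Longest perfect overlap: 4 complementary base pairs; significant dimer risk (threshold 3).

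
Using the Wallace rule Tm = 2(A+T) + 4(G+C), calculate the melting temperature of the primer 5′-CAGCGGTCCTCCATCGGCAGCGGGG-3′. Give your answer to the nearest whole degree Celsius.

88°C

Base counts: A=3, T=3, G=10, C=9 (length 25).
Tm = 2·(3+3) + 4·(10+9) = 2·6 + 4·19 = 12 + 76 = 88°C.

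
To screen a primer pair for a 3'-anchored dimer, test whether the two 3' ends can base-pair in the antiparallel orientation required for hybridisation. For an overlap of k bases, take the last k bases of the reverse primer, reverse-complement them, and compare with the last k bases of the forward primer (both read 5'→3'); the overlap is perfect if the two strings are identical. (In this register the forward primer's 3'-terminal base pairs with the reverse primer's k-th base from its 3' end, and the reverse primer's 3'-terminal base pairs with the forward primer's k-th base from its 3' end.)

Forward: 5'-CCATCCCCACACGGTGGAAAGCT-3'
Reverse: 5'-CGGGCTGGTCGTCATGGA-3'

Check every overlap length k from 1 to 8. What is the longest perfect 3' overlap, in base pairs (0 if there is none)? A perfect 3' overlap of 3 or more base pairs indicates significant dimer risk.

Last 8 bases (5'→3') — forward …GGAAAGCT, reverse …GTCATGGA.
Reverse complement of the reverse primer's last 8 bases: TCCATGAC; its first k bases are the reverse complement of the reverse primer's last k bases, so a perfect k-base overlap needs the forward primer's last k bases to equal them.
Comparing (forward last k vs required): k=1: T vs T ✓; k=2: CT vs TC ✗; k=3: GCT vs TCC ✗; k=4: AGCT vs TCCA ✗; k=5: AAGCT vs TCCAT ✗; k=6: AAAGCT vs TCCATG ✗; k=7: GAAAGCT vs TCCATGA ✗; k=8: GGAAAGCT vs TCCATGAC ✗.
Only k = 1 is perfect, so the longest perfect 3' overlap is 1.

Longest perfect overlap: 1 complementary base pair; below the dimer-risk threshold (threshold 3).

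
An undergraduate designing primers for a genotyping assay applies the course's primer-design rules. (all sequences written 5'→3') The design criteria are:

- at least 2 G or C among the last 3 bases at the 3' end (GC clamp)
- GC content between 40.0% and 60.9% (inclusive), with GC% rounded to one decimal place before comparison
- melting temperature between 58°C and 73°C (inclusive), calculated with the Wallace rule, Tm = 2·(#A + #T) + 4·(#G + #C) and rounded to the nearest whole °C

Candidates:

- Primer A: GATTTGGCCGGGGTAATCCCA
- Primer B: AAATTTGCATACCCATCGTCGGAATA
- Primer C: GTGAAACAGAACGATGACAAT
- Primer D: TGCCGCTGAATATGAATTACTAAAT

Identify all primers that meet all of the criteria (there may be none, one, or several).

Primer A (21 nt, A=4 T=5 G=7 C=5): 3' end CCA has 2 G/C ✓; GC 12/21 = 57.1% ✓; Tm = 2·9 + 4·12 = 66°C ✓ — passes.
Primer B (26 nt, A=9 T=7 G=4 C=6): 3' end ATA has 0 G/C, need ≥2 ✗; GC 10/26 = 38.5%, outside 40.0–60.9% ✗; Tm = 2·16 + 4·10 = 72°C ✓ — fails.
Primer C (21 nt, A=10 T=3 G=5 C=3): 3' end AAT has 0 G/C, need ≥2 ✗; GC 8/21 = 38.1%, outside 40.0–60.9% ✗; Tm = 2·13 + 4·8 = 58°C ✓ — fails.
Primer D (25 nt, A=9 T=8 G=4 C=4): 3' end AAT has 0 G/C, need ≥2 ✗; GC 8/25 = 32.0%, outside 40.0–60.9% ✗; Tm = 2·17 + 4·8 = 66°C ✓ — fails.

Primer A only.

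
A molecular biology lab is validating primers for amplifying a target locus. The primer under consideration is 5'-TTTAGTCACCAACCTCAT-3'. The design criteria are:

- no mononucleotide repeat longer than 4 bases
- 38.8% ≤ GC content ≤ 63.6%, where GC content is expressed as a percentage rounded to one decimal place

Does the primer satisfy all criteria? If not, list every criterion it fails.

Base counts: A=5, T=6, G=1, C=6 (length 18).
homopolymer run: longest run = 3 ✓
GC content: GC 7/18 = 38.9% ✓

Meets all criteria.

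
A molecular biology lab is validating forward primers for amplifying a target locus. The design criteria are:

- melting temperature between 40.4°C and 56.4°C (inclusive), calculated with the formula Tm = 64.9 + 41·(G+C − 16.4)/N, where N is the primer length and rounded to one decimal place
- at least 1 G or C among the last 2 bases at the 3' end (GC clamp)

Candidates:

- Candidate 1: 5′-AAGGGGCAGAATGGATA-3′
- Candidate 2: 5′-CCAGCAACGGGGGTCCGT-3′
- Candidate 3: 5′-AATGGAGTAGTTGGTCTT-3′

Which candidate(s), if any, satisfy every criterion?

None of the candidates satisfy all criteria.

Candidate 1 (17 nt, A=7 T=2 G=7 C=1): Tm = 64.9 + 41·(8 − 16.4)/17 = 44.6°C ✓; 3' end TA has 0 G/C, need ≥1 ✗ — fails.
Candidate 2 (18 nt, A=3 T=2 G=7 C=6): Tm = 64.9 + 41·(13 − 16.4)/18 = 57.2°C, outside 40.4–56.4°C ✗; 3' end GT has 1 G/C ✓ — fails.
Candidate 3 (18 nt, A=4 T=7 G=6 C=1): Tm = 64.9 + 41·(7 − 16.4)/18 = 43.5°C ✓; 3' end TT has 0 G/C, need ≥1 ✗ — fails.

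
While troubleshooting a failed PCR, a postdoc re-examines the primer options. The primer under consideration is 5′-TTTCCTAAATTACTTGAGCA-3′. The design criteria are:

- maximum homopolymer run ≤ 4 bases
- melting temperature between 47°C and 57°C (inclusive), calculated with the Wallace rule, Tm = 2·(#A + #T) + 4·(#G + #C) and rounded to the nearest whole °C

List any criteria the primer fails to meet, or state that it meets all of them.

Base counts: A=6, T=8, G=2, C=4 (length 20).
homopolymer run: longest run = 3 ✓
Tm: Tm = 2·14 + 4·6 = 52°C ✓

Meets all criteria.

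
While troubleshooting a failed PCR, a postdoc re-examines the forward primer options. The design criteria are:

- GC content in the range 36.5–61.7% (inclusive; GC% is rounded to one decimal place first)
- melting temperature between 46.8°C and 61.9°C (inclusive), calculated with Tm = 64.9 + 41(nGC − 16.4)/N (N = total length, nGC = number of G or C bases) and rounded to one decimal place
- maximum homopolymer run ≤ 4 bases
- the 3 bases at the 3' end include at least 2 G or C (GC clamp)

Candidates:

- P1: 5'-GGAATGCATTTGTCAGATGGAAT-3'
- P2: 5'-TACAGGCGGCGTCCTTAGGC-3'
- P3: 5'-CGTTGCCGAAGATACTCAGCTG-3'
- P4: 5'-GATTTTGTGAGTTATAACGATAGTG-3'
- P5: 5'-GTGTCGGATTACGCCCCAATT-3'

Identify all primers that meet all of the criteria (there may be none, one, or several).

P1 (23 nt, A=7 T=7 G=7 C=2): GC 9/23 = 39.1% ✓; Tm = 64.9 + 41·(9 − 16.4)/23 = 51.7°C ✓; longest run = 3 ✓; 3' end AAT has 0 G/C, need ≥2 ✗ — fails.
P2 (20 nt, A=3 T=4 G=7 C=6): GC 13/20 = 65.0%, outside 36.5–61.7% ✗; Tm = 64.9 + 41·(13 − 16.4)/20 = 57.9°C ✓; longest run = 2 ✓; 3' end GGC has 3 G/C ✓ — fails.
P3 (22 nt, A=5 T=5 G=6 C=6): GC 12/22 = 54.5% ✓; Tm = 64.9 + 41·(12 − 16.4)/22 = 56.7°C ✓; longest run = 2 ✓; 3' end CTG has 2 G/C ✓ — passes.
P4 (25 nt, A=7 T=10 G=7 C=1): GC 8/25 = 32.0%, outside 36.5–61.7% ✗; Tm = 64.9 + 41·(8 − 16.4)/25 = 51.1°C ✓; longest run = 4 ✓; 3' end GTG has 2 G/C ✓ — fails.
P5 (21 nt, A=4 T=6 G=5 C=6): GC 11/21 = 52.4% ✓; Tm = 64.9 + 41·(11 − 16.4)/21 = 54.4°C ✓; longest run = 4 ✓; 3' end ATT has 0 G/C, need ≥2 ✗ — fails.

P3 only.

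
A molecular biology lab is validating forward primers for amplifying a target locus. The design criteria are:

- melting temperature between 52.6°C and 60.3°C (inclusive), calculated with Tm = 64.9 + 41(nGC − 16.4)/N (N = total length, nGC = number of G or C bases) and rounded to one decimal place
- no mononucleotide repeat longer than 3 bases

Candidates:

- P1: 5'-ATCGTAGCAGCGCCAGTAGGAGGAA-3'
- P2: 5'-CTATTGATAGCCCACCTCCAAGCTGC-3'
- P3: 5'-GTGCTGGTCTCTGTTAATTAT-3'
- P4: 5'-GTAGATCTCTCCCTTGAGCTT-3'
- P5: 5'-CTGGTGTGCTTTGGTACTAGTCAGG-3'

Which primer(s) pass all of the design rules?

P5 only.

P1 (25 nt, A=8 T=3 G=9 C=5): Tm = 64.9 + 41·(14 − 16.4)/25 = 61.0°C, outside 52.6–60.3°C ✗; longest run = 2 ✓ — fails.
P2 (26 nt, A=6 T=6 G=4 C=10): Tm = 64.9 + 41·(14 − 16.4)/26 = 61.1°C, outside 52.6–60.3°C ✗; longest run = 3 ✓ — fails.
P3 (21 nt, A=3 T=10 G=5 C=3): Tm = 64.9 + 41·(8 − 16.4)/21 = 48.5°C, outside 52.6–60.3°C ✗; longest run = 2 ✓ — fails.
P4 (21 nt, A=3 T=8 G=4 C=6): Tm = 64.9 + 41·(10 − 16.4)/21 = 52.4°C, outside 52.6–60.3°C ✗; longest run = 3 ✓ — fails.
P5 (25 nt, A=3 T=9 G=9 C=4): Tm = 64.9 + 41·(13 − 16.4)/25 = 59.3°C ✓; longest run = 3 ✓ — passes.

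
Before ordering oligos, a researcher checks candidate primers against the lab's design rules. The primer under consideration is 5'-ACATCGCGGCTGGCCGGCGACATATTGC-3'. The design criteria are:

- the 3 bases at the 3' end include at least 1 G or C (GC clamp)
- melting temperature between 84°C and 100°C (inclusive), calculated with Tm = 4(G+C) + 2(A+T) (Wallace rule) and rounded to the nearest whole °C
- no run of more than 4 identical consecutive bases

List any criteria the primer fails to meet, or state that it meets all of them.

Base counts: A=5, T=5, G=9, C=9 (length 28).
GC clamp: 3' end TGC has 2 G/C ✓
Tm: Tm = 2·10 + 4·18 = 92°C ✓
homopolymer run: longest run = 2 ✓

Meets all criteria.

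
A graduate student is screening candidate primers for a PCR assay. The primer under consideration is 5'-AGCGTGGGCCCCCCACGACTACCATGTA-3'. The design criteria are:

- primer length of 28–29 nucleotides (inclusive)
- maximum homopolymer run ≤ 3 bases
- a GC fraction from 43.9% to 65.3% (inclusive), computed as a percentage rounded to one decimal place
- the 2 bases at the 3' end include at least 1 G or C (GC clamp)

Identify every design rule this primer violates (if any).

Base counts: A=6, T=4, G=7, C=11 (length 28).
length: length 28 ✓
homopolymer run: longest run = 6, exceeds 3 ✗
GC content: GC 18/28 = 64.3% ✓
GC clamp: 3' end TA has 0 G/C, need ≥1 ✗

Fails: homopolymer run, GC clamp.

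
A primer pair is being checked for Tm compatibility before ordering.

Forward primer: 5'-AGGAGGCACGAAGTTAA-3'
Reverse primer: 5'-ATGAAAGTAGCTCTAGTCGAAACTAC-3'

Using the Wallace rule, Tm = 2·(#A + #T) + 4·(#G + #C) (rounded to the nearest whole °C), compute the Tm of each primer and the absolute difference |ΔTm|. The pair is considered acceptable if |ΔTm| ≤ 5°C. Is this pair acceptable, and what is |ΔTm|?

|ΔTm| = 22°C; the pair is not acceptable.

Forward: A=7 T=2 G=6 C=2 → Tm = 2·9 + 4·8 = 50°C.
Reverse: A=10 T=6 G=5 C=5 → Tm = 2·16 + 4·10 = 72°C.
|ΔTm| = |50 − 72| = 22°C, > 5°C.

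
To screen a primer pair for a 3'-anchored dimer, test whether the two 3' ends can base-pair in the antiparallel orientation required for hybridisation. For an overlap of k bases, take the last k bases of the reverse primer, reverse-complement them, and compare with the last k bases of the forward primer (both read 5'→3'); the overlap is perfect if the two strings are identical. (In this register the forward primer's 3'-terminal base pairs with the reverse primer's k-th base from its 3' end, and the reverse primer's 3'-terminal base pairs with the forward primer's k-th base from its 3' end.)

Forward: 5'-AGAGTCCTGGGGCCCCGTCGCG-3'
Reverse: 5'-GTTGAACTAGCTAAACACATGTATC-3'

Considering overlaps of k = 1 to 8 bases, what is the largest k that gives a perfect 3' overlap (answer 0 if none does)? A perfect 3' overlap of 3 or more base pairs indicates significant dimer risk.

Longest perfect overlap: 1 complementary base pair; below the dimer-risk threshold (threshold 3).

Last 8 bases (5'→3') — forward …CCGTCGCG, reverse …CATGTATC.
Reverse complement of the reverse primer's last 8 bases: GATACATG; its first k bases are the reverse complement of the reverse primer's last k bases, so a perfect k-base overlap needs the forward primer's last k bases to equal them.
Comparing (forward last k vs required): k=1: G vs G ✓; k=2: CG vs GA ✗; k=3: GCG vs GAT ✗; k=4: CGCG vs GATA ✗; k=5: TCGCG vs GATAC ✗; k=6: GTCGCG vs GATACA ✗; k=7: CGTCGCG vs GATACAT ✗; k=8: CCGTCGCG vs GATACATG ✗.
Only k = 1 is perfect, so the longest perfect 3' overlap is 1.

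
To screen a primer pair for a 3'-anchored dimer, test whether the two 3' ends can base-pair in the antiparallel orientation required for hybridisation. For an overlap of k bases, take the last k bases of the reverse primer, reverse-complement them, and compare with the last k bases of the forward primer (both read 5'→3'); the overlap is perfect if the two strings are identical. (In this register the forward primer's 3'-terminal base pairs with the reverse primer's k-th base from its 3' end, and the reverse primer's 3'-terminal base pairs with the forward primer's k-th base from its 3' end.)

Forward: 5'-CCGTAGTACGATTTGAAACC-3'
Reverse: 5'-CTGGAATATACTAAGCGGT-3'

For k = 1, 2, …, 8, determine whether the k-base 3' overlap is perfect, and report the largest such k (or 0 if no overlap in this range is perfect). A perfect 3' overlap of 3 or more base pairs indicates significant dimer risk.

Last 8 bases (5'→3') — forward …TTGAAACC, reverse …TAAGCGGT.
Reverse complement of the reverse primer's last 8 bases: ACCGCTTA; its first k bases are the reverse complement of the reverse primer's last k bases, so a perfect k-base overlap needs the forward primer's last k bases to equal them.
Comparing (forward last k vs required): k=1: C vs A ✗; k=2: CC vs AC ✗; k=3: ACC vs ACC ✓; k=4: AACC vs ACCG ✗; k=5: AAACC vs ACCGC ✗; k=6: GAAACC vs ACCGCT ✗; k=7: TGAAACC vs ACCGCTT ✗; k=8: TTGAAACC vs ACCGCTTA ✗.
Only k = 3 is perfect, so the longest perfect 3' overlap is 3.

Longest perfect overlap: 3 complementary base pairs; significant dimer risk (threshold 3).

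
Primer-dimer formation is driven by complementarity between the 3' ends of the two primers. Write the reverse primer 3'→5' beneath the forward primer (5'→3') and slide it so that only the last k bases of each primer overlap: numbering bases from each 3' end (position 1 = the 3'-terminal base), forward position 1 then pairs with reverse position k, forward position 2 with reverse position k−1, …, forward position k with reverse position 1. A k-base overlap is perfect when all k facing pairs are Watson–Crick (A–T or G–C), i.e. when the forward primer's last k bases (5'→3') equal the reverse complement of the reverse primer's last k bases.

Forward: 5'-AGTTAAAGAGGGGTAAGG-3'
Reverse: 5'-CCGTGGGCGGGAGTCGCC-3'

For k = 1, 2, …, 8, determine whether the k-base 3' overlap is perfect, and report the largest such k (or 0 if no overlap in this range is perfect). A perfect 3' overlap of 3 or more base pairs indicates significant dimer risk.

Longest perfect overlap: 2 complementary base pairs; below the dimer-risk threshold (threshold 3).

Last 8 bases (5'→3') — forward …GGGTAAGG, reverse …GAGTCGCC.
Reverse complement of the reverse primer's last 8 bases: GGCGACTC; its first k bases are the reverse complement of the reverse primer's last k bases, so a perfect k-base overlap needs the forward primer's last k bases to equal them.
Comparing (forward last k vs required): k=1: G vs G ✓; k=2: GG vs GG ✓; k=3: AGG vs GGC ✗; k=4: AAGG vs GGCG ✗; k=5: TAAGG vs GGCGA ✗; k=6: GTAAGG vs GGCGAC ✗; k=7: GGTAAGG vs GGCGACT ✗; k=8: GGGTAAGG vs GGCGACTC ✗.
Perfect overlaps at k = 1, 2; the largest is 2.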